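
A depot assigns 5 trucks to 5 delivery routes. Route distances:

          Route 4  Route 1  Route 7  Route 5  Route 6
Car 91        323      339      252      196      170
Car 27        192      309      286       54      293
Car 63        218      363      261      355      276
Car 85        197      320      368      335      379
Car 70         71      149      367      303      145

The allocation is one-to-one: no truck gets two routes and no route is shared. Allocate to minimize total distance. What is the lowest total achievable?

Min total: 831 km

This is the linear assignment problem.
Optimal: Car 91→Route 6 (170 km), Car 27→Route 5 (54 km), Car 63→Route 7 (261 km), Car 85→Route 4 (197 km), Car 70→Route 1 (149 km) — total 170+54+261+197+149 = 831 km.
Column-greedy (each route in turn goes to its cheapest remaining truck) gives 1243 km, worse by 412.
Next-best assignment: Car 91→Route 6, Car 27→Route 5, Car 63→Route 7, Car 85→Route 1, Car 70→Route 4 = 876 km.
Checked against all permutations: 831 km is optimal.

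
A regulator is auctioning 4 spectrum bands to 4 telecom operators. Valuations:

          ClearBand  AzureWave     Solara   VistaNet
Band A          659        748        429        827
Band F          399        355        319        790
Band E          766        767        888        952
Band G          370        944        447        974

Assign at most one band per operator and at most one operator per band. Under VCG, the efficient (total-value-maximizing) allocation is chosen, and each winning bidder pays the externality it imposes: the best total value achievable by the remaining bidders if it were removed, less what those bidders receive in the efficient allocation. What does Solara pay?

Efficient allocation: ClearBand→Band A ($659M), AzureWave→Band G ($944M), Solara→Band E ($888M), VistaNet→Band F ($790M); total welfare W = $3281M.
Solara receives Band E at value $888M, so the others get W − 888 = $2393M.
Without Solara: best allocation of the remaining 3 bidders over all 4 bands is ClearBand→Band A ($659M), AzureWave→Band G ($944M), VistaNet→Band E ($952M), total $2555M.
VCG payment = (others' best without Solara) − (others' welfare with Solara) = 2555 − 2393 = $162M.

Solara pays $162M.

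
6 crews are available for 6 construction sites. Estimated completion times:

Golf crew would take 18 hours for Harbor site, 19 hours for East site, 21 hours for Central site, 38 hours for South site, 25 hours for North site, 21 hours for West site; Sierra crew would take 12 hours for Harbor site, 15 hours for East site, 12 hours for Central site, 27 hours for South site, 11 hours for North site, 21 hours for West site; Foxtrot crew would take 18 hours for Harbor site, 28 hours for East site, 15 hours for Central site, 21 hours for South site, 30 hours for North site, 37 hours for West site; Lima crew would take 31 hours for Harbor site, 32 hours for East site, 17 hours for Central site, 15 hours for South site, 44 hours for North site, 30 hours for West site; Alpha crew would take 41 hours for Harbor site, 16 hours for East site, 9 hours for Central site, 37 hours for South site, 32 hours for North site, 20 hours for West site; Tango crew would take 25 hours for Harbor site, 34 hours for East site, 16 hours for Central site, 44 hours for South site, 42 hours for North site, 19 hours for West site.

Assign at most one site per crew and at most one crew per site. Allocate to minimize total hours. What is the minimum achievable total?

Min total: 91 hours

Optimal: Golf crew→East site (19 hours), Sierra crew→North site (11 hours), Foxtrot crew→Harbor site (18 hours), Lima crew→South site (15 hours), Alpha crew→Central site (9 hours), Tango crew→West site (19 hours) — total 19+11+18+15+9+19 = 91 hours.
Row-greedy (each crew in turn takes its cheapest remaining site) gives 94 hours, worse by 3.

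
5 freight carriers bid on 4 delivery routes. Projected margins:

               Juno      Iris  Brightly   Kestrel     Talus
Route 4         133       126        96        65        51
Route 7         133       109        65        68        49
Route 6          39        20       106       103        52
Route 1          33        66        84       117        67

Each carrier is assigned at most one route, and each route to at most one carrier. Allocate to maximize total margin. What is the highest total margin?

Maximum total: $482k

Optimal: Iris→Route 4 ($126k), Juno→Route 7 ($133k), Brightly→Route 6 ($106k), Kestrel→Route 1 ($117k) — total 126+133+106+117 = $482k.
Column-greedy (each route in turn goes to its best remaining carrier) gives $465k, worse by 17.
Next-best assignment: Juno→Route 4, Iris→Route 7, Brightly→Route 6, Kestrel→Route 1 = $465k.
Checked against all permutations: $482k is optimal.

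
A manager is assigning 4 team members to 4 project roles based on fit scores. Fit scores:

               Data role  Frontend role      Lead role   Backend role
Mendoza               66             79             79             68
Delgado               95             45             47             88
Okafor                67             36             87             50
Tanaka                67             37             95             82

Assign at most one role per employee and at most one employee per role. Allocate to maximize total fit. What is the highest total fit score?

Maximum total: 343 pts

Optimal: Mendoza→Frontend role (79 pts), Delgado→Data role (95 pts), Okafor→Lead role (87 pts), Tanaka→Backend role (82 pts) — total 79+95+87+82 = 343 pts.
No other one-to-one assignment exceeds 343 pts.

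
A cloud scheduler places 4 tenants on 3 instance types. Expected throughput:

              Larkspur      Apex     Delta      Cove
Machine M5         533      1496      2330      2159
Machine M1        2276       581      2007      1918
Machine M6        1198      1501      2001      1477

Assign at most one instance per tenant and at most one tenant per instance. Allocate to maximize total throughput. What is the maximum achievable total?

Optimal: Cove→Machine M5 (2159 ops/s), Larkspur→Machine M1 (2276 ops/s), Delta→Machine M6 (2001 ops/s) — total 2159+2276+2001 = 6436 ops/s.
Max-entry greedy (repeatedly take the single best remaining cell) gives 6107 ops/s, worse by 329.
Next-best assignment: Delta→Machine M5, Larkspur→Machine M1, Apex→Machine M6 = 6107 ops/s.

Max total: 6436 ops/s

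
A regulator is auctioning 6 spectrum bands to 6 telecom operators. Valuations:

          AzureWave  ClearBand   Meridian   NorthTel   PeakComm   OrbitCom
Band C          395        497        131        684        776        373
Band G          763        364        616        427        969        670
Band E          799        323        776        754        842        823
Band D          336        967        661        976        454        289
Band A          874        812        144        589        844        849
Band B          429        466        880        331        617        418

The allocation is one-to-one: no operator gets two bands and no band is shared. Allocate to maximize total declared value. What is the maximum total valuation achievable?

Maximum total: $5197M

Treat this as an assignment problem: match each operator to one band.
Optimal: AzureWave→Band A ($874M), ClearBand→Band D ($967M), Meridian→Band B ($880M), NorthTel→Band C ($684M), PeakComm→Band G ($969M), OrbitCom→Band E ($823M) — total 874+967+880+684+969+823 = $5197M.
Row-greedy (each operator in turn takes its best remaining band) gives $4817M, worse by 380.
Next-best assignment: AzureWave→Band E, ClearBand→Band D, Meridian→Band B, NorthTel→Band C, PeakComm→Band G, OrbitCom→Band A = $5148M.
Swapping OrbitCom↔PeakComm (OrbitCom→Band G $670M, PeakComm→Band E $842M) loses 280.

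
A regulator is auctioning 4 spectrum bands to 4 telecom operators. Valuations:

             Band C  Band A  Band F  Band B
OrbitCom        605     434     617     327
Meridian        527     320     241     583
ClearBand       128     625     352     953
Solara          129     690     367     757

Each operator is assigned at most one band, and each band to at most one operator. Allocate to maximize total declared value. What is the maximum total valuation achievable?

Optimal: OrbitCom→Band F ($617M), Meridian→Band C ($527M), ClearBand→Band B ($953M), Solara→Band A ($690M) — total 617+527+953+690 = $2787M.
Row-greedy (each operator in turn takes its best remaining band) gives $1954M, worse by 833.
Checked against all permutations: $2787M is optimal.

Max total: $2787M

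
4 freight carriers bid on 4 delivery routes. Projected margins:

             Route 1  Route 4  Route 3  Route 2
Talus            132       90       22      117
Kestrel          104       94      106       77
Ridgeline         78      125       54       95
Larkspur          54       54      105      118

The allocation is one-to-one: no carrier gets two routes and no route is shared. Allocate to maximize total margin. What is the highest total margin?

Optimal: Talus→Route 1 ($132k), Kestrel→Route 3 ($106k), Ridgeline→Route 4 ($125k), Larkspur→Route 2 ($118k) — total 132+106+125+118 = $481k.
Swapping Larkspur↔Talus (Larkspur→Route 1 $54k, Talus→Route 2 $117k) loses 79.

Max total: $481k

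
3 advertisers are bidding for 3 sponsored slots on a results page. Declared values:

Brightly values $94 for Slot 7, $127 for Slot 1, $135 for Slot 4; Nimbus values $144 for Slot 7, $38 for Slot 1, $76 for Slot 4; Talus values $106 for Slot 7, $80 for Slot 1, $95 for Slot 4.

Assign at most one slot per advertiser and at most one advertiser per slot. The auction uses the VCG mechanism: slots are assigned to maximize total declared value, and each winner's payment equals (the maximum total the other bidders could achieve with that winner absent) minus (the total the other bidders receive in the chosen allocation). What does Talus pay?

Efficient allocation: Brightly→Slot 1 ($127), Nimbus→Slot 7 ($144), Talus→Slot 4 ($95); total welfare W = $366.
Talus receives Slot 4 at value $95, so the others get W − 95 = $271.
Without Talus: best allocation of the remaining 2 bidders over all 3 slots is Brightly→Slot 4 ($135), Nimbus→Slot 7 ($144), total $279.
VCG payment = (others' best without Talus) − (others' welfare with Talus) = 279 − 271 = $8.

Talus pays $8.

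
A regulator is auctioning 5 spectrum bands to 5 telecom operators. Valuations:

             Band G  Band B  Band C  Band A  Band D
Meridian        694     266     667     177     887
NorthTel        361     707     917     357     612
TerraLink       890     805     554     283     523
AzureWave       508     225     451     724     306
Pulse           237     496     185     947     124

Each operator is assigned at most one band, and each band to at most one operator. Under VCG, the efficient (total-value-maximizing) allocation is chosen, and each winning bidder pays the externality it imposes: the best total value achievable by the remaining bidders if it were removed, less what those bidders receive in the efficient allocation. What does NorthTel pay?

NorthTel pays $28M.

Efficient allocation: Meridian→Band D ($887M), NorthTel→Band C ($917M), TerraLink→Band B ($805M), AzureWave→Band G ($508M), Pulse→Band A ($947M); total welfare W = $4064M.
NorthTel receives Band C at value $917M, so the others get W − 917 = $3147M.
Without NorthTel: best allocation of the remaining 4 bidders over all 5 bands is Meridian→Band D ($887M), TerraLink→Band G ($890M), AzureWave→Band C ($451M), Pulse→Band A ($947M), total $3175M.
VCG payment = (others' best without NorthTel) − (others' welfare with NorthTel) = 3175 − 3147 = $28M.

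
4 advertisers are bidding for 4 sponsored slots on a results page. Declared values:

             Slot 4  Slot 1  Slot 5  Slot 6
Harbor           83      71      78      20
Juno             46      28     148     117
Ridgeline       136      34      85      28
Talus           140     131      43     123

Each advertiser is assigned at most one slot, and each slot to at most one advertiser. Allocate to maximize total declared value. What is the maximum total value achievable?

This is a one-to-one assignment (maximum-weight bipartite matching).
Optimal: Harbor→Slot 1 ($71), Juno→Slot 5 ($148), Ridgeline→Slot 4 ($136), Talus→Slot 6 ($123) — total 71+148+136+123 = $478.
Next-best assignment: Harbor→Slot 5, Juno→Slot 6, Ridgeline→Slot 4, Talus→Slot 1 = $462.

Maximum total: $478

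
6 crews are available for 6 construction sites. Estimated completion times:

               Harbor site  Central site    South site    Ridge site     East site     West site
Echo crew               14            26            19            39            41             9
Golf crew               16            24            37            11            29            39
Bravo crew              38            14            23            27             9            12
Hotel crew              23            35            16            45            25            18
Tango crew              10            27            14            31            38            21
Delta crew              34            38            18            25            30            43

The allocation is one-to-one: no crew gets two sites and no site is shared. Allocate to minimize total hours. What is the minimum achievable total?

Optimal: Echo crew→West site (9 hours), Golf crew→Ridge site (11 hours), Bravo crew→Central site (14 hours), Hotel crew→East site (25 hours), Tango crew→Harbor site (10 hours), Delta crew→South site (18 hours) — total 9+11+14+25+10+18 = 87 hours.

Minimum total: 87 hours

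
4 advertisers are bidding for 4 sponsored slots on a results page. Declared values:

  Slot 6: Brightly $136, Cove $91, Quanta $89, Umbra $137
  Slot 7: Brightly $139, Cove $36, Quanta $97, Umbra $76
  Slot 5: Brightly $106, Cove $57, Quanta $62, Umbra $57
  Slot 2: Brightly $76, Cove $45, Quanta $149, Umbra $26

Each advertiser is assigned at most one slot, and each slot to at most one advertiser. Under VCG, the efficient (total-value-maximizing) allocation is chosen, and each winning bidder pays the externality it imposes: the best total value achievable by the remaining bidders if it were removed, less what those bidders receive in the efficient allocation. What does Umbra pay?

Umbra pays $34.

Efficient allocation: Brightly→Slot 7 ($139), Cove→Slot 5 ($57), Quanta→Slot 2 ($149), Umbra→Slot 6 ($137); total welfare W = $482.
Umbra receives Slot 6 at value $137, so the others get W − 137 = $345.
Without Umbra: best allocation of the remaining 3 bidders over all 4 slots is Brightly→Slot 7 ($139), Cove→Slot 6 ($91), Quanta→Slot 2 ($149), total $379.
VCG payment = (others' best without Umbra) − (others' welfare with Umbra) = 379 − 345 = $34.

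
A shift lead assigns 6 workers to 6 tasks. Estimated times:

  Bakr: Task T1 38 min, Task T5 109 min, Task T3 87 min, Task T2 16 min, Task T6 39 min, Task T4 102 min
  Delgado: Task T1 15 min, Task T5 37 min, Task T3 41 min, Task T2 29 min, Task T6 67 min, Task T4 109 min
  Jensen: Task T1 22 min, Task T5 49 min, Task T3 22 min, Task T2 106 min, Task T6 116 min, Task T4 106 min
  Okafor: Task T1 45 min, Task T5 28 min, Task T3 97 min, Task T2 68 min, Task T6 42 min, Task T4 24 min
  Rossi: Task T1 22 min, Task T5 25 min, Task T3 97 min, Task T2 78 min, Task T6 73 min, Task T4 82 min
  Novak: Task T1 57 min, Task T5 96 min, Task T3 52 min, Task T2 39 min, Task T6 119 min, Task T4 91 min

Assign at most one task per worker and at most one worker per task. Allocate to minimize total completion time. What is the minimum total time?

Min total: 164 min

Optimal: Bakr→Task T6 (39 min), Delgado→Task T1 (15 min), Jensen→Task T3 (22 min), Okafor→Task T4 (24 min), Rossi→Task T5 (25 min), Novak→Task T2 (39 min) — total 39+15+22+24+25+39 = 164 min.
Min-entry greedy (repeatedly take the single cheapest remaining cell) gives 221 min, worse by 57.
Swapping Bakr↔Novak (Bakr→Task T2 16 min, Novak→Task T6 119 min) adds 57.
Every other assignment is strictly worse.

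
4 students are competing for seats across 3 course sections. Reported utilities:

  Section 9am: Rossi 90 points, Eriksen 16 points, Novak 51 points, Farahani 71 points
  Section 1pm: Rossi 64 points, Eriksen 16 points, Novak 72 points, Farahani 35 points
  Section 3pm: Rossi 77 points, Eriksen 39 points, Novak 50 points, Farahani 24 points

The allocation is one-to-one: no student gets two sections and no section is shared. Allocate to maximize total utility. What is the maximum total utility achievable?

Maximum total: 220 points

Optimal: Farahani→Section 9am (71 points), Novak→Section 1pm (72 points), Rossi→Section 3pm (77 points) — total 71+72+77 = 220 points.
Column-greedy (each section in turn goes to its best remaining student) gives 201 points, worse by 19.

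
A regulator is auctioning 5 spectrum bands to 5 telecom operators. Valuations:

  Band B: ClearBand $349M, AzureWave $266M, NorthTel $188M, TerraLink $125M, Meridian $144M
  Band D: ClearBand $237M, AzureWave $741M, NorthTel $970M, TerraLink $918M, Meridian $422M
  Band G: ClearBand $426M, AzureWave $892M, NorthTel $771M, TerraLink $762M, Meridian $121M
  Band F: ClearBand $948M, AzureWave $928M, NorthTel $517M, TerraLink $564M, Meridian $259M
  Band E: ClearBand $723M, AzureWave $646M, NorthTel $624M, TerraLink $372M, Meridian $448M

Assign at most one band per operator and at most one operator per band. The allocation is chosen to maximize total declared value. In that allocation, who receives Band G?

TerraLink receives Band G.

Treat this as an assignment problem: match each operator to one band.
Optimal: ClearBand→Band E ($723M), AzureWave→Band F ($928M), NorthTel→Band D ($970M), TerraLink→Band G ($762M), Meridian→Band B ($144M) — total 723+928+970+762+144 = $3527M.
Max-entry greedy (repeatedly take the single best remaining cell) gives $3383M, worse by 144.
Next-best assignment: ClearBand→Band F, AzureWave→Band G, NorthTel→Band E, TerraLink→Band D, Meridian→Band B = $3526M.
Swapping TerraLink↔ClearBand (TerraLink→Band E $372M, ClearBand→Band G $426M) loses 687.
TerraLink's own top band is Band D ($918M), but forcing TerraLink→Band D and reassigning the rest optimally gives only $3526M — worse by 1.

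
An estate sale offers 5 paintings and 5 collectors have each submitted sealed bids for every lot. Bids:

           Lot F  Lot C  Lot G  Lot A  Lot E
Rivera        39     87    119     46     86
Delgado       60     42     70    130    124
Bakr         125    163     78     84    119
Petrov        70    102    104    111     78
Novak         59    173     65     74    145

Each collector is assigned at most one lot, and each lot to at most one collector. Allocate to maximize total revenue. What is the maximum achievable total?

Max total: $652

Optimal: Rivera→Lot G ($119), Delgado→Lot E ($124), Bakr→Lot F ($125), Petrov→Lot A ($111), Novak→Lot C ($173) — total 119+124+125+111+173 = $652.
Max-entry greedy (repeatedly take the single best remaining cell) gives $625, worse by 27.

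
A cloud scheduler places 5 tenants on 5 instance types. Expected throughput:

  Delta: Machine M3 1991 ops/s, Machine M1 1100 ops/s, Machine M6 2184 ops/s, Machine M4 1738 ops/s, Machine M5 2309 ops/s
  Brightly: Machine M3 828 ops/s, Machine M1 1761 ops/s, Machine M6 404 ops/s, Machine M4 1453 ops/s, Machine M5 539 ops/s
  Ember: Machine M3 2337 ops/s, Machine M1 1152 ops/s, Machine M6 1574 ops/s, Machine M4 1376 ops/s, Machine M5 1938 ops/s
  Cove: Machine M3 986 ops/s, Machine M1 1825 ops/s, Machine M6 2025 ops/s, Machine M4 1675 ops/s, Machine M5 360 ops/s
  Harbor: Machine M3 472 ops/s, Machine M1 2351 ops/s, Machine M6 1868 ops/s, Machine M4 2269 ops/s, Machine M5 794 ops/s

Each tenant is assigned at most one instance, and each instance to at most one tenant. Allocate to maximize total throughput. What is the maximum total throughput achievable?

Max total: 10701 ops/s

Optimal: Delta→Machine M5 (2309 ops/s), Brightly→Machine M1 (1761 ops/s), Ember→Machine M3 (2337 ops/s), Cove→Machine M6 (2025 ops/s), Harbor→Machine M4 (2269 ops/s) — total 2309+1761+2337+2025+2269 = 10701 ops/s.
Column-greedy (each instance in turn goes to its best remaining tenant) gives 9086 ops/s, worse by 1615.
Next-best assignment: Delta→Machine M5, Brightly→Machine M4, Ember→Machine M3, Cove→Machine M6, Harbor→Machine M1 = 10475 ops/s.
Swapping Brightly↔Harbor (Brightly→Machine M4 1453 ops/s, Harbor→Machine M1 2351 ops/s) loses 226.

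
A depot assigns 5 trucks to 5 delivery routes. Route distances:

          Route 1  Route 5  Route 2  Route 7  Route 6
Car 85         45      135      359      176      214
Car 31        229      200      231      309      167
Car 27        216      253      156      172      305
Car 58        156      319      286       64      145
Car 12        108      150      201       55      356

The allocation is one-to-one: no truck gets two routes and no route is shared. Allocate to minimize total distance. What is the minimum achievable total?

Min total: 582 km

Optimal: Car 85→Route 1 (45 km), Car 31→Route 6 (167 km), Car 27→Route 2 (156 km), Car 58→Route 7 (64 km), Car 12→Route 5 (150 km) — total 45+167+156+64+150 = 582 km.
Min-entry greedy (repeatedly take the single cheapest remaining cell) gives 601 km, worse by 19.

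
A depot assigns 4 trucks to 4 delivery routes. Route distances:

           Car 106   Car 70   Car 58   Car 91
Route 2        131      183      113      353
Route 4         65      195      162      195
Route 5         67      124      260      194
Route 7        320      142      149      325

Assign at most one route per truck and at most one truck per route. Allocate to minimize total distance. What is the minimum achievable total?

Min total: 514 km

This is the linear assignment problem.
Optimal: Car 106→Route 4 (65 km), Car 70→Route 7 (142 km), Car 58→Route 2 (113 km), Car 91→Route 5 (194 km) — total 65+142+113+194 = 514 km.
Row-greedy (each truck in turn takes its cheapest remaining route) gives 627 km, worse by 113.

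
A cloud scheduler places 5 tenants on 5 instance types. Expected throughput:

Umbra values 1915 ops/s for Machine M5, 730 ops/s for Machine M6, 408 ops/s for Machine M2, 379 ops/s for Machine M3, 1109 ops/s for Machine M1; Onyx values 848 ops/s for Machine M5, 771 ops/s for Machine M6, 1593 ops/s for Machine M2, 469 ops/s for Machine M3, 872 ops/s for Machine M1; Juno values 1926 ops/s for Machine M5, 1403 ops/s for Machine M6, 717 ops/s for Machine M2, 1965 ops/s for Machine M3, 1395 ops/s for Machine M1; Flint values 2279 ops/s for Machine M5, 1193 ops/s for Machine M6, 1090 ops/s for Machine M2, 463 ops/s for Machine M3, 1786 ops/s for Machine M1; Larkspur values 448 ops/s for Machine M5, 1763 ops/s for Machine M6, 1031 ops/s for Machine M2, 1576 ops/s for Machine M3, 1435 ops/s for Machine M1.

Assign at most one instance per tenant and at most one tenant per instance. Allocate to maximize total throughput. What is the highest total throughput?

Treat this as an assignment problem: match each tenant to one instance.
Optimal: Umbra→Machine M5 (1915 ops/s), Onyx→Machine M2 (1593 ops/s), Juno→Machine M3 (1965 ops/s), Flint→Machine M1 (1786 ops/s), Larkspur→Machine M6 (1763 ops/s) — total 1915+1593+1965+1786+1763 = 9022 ops/s.

Maximum total: 9022 ops/s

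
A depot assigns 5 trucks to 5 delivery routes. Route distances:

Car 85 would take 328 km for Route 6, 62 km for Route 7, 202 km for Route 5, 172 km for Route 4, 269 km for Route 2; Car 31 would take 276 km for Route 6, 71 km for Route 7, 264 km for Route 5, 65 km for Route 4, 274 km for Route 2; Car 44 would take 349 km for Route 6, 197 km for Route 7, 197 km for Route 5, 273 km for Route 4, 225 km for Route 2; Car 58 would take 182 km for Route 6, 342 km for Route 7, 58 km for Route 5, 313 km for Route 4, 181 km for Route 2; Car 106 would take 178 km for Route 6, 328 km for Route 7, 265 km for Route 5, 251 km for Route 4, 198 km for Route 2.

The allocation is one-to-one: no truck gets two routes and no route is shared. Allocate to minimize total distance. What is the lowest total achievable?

Min total: 588 km

Treat this as an assignment problem: match each truck to one route.
Optimal: Car 85→Route 7 (62 km), Car 31→Route 4 (65 km), Car 44→Route 2 (225 km), Car 58→Route 5 (58 km), Car 106→Route 6 (178 km) — total 62+65+225+58+178 = 588 km.
Row-greedy (each truck in turn takes its cheapest remaining route) gives 683 km, worse by 95.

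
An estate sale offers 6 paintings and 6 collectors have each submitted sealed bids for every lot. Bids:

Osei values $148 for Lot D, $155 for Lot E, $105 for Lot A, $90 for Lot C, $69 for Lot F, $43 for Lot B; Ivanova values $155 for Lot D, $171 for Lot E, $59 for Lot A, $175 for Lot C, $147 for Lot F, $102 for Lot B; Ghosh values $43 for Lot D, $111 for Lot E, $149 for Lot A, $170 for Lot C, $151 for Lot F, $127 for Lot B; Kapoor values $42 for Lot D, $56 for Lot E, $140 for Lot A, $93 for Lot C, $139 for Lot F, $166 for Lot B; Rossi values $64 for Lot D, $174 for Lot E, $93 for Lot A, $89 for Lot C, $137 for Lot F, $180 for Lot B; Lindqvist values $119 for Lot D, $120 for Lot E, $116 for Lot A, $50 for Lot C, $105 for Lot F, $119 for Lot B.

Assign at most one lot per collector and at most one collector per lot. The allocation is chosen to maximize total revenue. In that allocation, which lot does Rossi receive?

Treat this as an assignment problem: match each collector to one lot.
Optimal: Osei→Lot D ($148), Ivanova→Lot C ($175), Ghosh→Lot F ($151), Kapoor→Lot B ($166), Rossi→Lot E ($174), Lindqvist→Lot A ($116) — total 148+175+151+166+174+116 = $930.
Column-greedy (each lot in turn goes to its best remaining collector) gives $719, worse by 211.
Checked against all permutations: $930 is optimal.
Rossi's own top lot is Lot B ($180), but forcing Rossi→Lot B and reassigning the rest optimally gives only $924 — worse by 6.

Rossi receives Lot E.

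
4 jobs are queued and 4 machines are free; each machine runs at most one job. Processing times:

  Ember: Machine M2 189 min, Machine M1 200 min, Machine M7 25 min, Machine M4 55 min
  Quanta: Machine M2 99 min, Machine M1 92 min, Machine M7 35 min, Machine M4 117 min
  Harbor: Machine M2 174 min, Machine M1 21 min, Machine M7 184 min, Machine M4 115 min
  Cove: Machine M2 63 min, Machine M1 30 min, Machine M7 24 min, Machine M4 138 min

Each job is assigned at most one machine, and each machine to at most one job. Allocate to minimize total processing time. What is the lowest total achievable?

Min total: 174 min

Optimal: Ember→Machine M4 (55 min), Quanta→Machine M7 (35 min), Harbor→Machine M1 (21 min), Cove→Machine M2 (63 min) — total 55+35+21+63 = 174 min.
Min-entry greedy (repeatedly take the single cheapest remaining cell) gives 199 min, worse by 25.
Swapping Cove↔Quanta (Cove→Machine M7 24 min, Quanta→Machine M2 99 min) adds 25.
Every other assignment is strictly worse.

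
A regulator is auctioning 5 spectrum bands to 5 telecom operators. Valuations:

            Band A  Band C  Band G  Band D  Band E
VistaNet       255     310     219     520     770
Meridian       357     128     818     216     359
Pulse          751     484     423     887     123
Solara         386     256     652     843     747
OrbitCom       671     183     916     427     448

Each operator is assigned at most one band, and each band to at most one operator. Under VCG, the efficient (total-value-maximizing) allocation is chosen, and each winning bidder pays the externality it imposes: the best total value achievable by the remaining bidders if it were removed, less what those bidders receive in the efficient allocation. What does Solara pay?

Efficient allocation: VistaNet→Band E ($770M), Meridian→Band G ($818M), Pulse→Band C ($484M), Solara→Band D ($843M), OrbitCom→Band A ($671M); total welfare W = $3586M.
Solara receives Band D at value $843M, so the others get W − 843 = $2743M.
Without Solara: best allocation of the remaining 4 bidders over all 5 bands is VistaNet→Band E ($770M), Meridian→Band G ($818M), Pulse→Band D ($887M), OrbitCom→Band A ($671M), total $3146M.
VCG payment = (others' best without Solara) − (others' welfare with Solara) = 3146 − 2743 = $403M.

Solara pays $403M.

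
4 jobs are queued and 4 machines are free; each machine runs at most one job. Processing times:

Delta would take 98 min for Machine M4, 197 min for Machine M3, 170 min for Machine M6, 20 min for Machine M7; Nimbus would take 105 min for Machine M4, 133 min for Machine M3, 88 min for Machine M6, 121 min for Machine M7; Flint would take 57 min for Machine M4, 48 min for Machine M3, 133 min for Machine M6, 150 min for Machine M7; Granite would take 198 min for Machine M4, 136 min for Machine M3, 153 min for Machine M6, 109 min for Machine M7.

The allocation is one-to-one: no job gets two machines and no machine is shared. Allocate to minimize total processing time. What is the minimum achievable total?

Minimum total: 301 min

Optimal: Delta→Machine M7 (20 min), Nimbus→Machine M6 (88 min), Flint→Machine M4 (57 min), Granite→Machine M3 (136 min) — total 20+88+57+136 = 301 min.
Row-greedy (each job in turn takes its cheapest remaining machine) gives 354 min, worse by 53.
Checked against all permutations: 301 min is optimal.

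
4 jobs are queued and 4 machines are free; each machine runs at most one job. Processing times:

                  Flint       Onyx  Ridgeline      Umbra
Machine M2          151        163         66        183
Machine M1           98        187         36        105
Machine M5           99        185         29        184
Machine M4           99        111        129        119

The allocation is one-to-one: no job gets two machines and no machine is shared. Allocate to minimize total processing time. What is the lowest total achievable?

Treat this as an assignment problem: match each job to one machine.
Optimal: Flint→Machine M5 (99 min), Onyx→Machine M4 (111 min), Ridgeline→Machine M2 (66 min), Umbra→Machine M1 (105 min) — total 99+111+66+105 = 381 min.
Swapping Umbra↔Flint (Umbra→Machine M5 184 min, Flint→Machine M1 98 min) adds 78.
No other one-to-one assignment undercuts 381 min.

Minimum total: 381 min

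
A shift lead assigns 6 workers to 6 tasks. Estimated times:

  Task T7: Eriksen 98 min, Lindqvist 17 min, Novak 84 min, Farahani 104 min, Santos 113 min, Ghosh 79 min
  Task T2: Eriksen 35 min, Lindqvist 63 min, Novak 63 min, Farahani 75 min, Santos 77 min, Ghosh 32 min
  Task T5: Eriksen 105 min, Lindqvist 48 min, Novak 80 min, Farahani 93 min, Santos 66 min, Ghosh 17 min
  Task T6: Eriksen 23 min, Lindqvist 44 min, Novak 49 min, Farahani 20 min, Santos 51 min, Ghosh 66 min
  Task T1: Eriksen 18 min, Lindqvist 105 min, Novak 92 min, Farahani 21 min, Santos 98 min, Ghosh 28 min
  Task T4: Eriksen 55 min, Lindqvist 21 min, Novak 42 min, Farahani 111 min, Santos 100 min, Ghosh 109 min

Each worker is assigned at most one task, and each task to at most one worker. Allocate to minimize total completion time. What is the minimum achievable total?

Optimal: Eriksen→Task T2 (35 min), Lindqvist→Task T7 (17 min), Novak→Task T4 (42 min), Farahani→Task T1 (21 min), Santos→Task T6 (51 min), Ghosh→Task T5 (17 min) — total 35+17+42+21+51+17 = 183 min.
Column-greedy (each task in turn goes to its cheapest remaining worker) gives 195 min, worse by 12.

Min total: 183 min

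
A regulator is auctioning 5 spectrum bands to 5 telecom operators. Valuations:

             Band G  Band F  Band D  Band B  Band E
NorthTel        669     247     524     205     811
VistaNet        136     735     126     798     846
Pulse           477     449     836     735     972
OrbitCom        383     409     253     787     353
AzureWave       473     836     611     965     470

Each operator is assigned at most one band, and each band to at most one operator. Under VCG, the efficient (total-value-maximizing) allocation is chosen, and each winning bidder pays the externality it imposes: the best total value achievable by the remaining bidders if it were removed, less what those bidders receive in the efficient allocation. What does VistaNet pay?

VistaNet pays $142M.

Efficient allocation: NorthTel→Band G ($669M), VistaNet→Band E ($846M), Pulse→Band D ($836M), OrbitCom→Band B ($787M), AzureWave→Band F ($836M); total welfare W = $3974M.
VistaNet receives Band E at value $846M, so the others get W − 846 = $3128M.
Without VistaNet: best allocation of the remaining 4 bidders over all 5 bands is NorthTel→Band E ($811M), Pulse→Band D ($836M), OrbitCom→Band B ($787M), AzureWave→Band F ($836M), total $3270M.
VCG payment = (others' best without VistaNet) − (others' welfare with VistaNet) = 3270 − 3128 = $142M.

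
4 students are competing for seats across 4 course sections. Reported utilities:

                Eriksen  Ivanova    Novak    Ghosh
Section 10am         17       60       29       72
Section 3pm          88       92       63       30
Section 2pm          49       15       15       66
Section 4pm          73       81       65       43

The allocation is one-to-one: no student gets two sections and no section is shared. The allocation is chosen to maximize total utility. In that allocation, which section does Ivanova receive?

This is a one-to-one assignment (maximum-weight bipartite matching).
Optimal: Eriksen→Section 3pm (88 points), Ivanova→Section 10am (60 points), Novak→Section 4pm (65 points), Ghosh→Section 2pm (66 points) — total 88+60+65+66 = 279 points.
Column-greedy (each section in turn goes to its best remaining student) gives 278 points, worse by 1.
Every other assignment is strictly worse.
Ivanova's own top section is Section 3pm (92 points), but forcing Ivanova→Section 3pm and reassigning the rest optimally gives only 278 points — worse by 1.

Ivanova receives Section 10am.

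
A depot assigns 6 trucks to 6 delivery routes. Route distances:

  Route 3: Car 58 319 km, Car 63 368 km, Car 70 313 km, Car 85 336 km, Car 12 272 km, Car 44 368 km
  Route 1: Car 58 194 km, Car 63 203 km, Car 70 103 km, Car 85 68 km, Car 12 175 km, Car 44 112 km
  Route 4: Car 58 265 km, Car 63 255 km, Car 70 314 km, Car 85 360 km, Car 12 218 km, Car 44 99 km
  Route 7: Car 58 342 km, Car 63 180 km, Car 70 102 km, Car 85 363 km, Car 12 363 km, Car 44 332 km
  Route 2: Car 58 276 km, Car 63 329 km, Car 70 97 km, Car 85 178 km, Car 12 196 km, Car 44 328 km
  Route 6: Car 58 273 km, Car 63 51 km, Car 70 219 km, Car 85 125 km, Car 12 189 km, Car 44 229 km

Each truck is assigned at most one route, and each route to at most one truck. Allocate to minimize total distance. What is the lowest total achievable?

Optimal: Car 58→Route 3 (319 km), Car 63→Route 6 (51 km), Car 70→Route 7 (102 km), Car 85→Route 1 (68 km), Car 12→Route 2 (196 km), Car 44→Route 4 (99 km) — total 319+51+102+68+196+99 = 835 km.
Column-greedy (each route in turn goes to its cheapest remaining truck) gives 868 km, worse by 33.
Next-best assignment: Car 58→Route 2, Car 63→Route 6, Car 70→Route 7, Car 85→Route 1, Car 12→Route 3, Car 44→Route 4 = 868 km.
Swapping Car 58↔Car 70 (Car 58→Route 7 342 km, Car 70→Route 3 313 km) adds 234.

Min total: 835 km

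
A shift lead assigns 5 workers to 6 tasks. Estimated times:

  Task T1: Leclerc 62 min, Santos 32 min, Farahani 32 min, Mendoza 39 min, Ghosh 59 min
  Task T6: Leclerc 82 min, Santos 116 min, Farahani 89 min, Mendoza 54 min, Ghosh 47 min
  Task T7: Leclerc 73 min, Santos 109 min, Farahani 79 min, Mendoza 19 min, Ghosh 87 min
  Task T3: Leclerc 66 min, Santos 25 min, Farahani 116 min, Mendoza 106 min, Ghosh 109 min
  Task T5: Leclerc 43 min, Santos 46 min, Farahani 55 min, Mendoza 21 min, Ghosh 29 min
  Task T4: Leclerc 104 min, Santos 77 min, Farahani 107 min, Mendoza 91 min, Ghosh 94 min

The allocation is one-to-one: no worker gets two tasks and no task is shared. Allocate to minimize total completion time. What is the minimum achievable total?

Minimum total: 166 min

Optimal: Leclerc→Task T5 (43 min), Santos→Task T3 (25 min), Farahani→Task T1 (32 min), Mendoza→Task T7 (19 min), Ghosh→Task T6 (47 min) — total 43+25+32+19+47 = 166 min.
Column-greedy (each task in turn goes to its cheapest remaining worker) gives 219 min, worse by 53.
Next-best assignment: Leclerc→Task T6, Santos→Task T3, Farahani→Task T1, Mendoza→Task T7, Ghosh→Task T5 = 187 min.
No other one-to-one assignment undercuts 166 min.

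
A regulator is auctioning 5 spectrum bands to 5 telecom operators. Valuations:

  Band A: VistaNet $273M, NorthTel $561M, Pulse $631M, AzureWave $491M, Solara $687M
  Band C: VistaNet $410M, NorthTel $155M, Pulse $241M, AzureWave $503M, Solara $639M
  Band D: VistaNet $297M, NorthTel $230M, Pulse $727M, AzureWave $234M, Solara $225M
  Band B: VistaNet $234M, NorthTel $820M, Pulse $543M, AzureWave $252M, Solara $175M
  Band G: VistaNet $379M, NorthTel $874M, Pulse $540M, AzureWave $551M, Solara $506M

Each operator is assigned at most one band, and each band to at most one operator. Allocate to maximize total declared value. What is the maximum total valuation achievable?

Maximum total: $3195M

Optimal: VistaNet→Band C ($410M), NorthTel→Band B ($820M), Pulse→Band D ($727M), AzureWave→Band G ($551M), Solara→Band A ($687M) — total 410+820+727+551+687 = $3195M.
Row-greedy (each operator in turn takes its best remaining band) gives $2677M, worse by 518.
Next-best assignment: VistaNet→Band G, NorthTel→Band B, Pulse→Band D, AzureWave→Band C, Solara→Band A = $3116M.
Swapping NorthTel↔VistaNet (NorthTel→Band C $155M, VistaNet→Band B $234M) loses 841.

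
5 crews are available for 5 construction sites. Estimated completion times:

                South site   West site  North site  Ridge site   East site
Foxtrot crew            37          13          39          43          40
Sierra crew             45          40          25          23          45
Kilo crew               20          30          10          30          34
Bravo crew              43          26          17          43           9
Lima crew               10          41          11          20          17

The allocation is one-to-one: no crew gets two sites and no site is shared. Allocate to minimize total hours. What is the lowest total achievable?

Minimum total: 65 hours

Optimal: Foxtrot crew→West site (13 hours), Sierra crew→Ridge site (23 hours), Kilo crew→North site (10 hours), Bravo crew→East site (9 hours), Lima crew→South site (10 hours) — total 13+23+10+9+10 = 65 hours.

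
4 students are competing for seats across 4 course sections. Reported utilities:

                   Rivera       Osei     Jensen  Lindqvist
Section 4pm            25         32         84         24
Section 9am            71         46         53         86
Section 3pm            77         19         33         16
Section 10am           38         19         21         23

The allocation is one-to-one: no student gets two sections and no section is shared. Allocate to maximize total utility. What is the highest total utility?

Maximum total: 266 points

Optimal: Rivera→Section 3pm (77 points), Osei→Section 10am (19 points), Jensen→Section 4pm (84 points), Lindqvist→Section 9am (86 points) — total 77+19+84+86 = 266 points.
Row-greedy (each student in turn takes its best remaining section) gives 230 points, worse by 36.
No other one-to-one assignment exceeds 266 points.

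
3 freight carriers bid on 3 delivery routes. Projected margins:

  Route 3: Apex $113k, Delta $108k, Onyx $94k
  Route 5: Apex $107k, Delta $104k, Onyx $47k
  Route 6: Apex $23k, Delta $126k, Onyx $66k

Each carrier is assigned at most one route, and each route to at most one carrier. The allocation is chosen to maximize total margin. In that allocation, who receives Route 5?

Apex receives Route 5.

Optimal: Apex→Route 5 ($107k), Delta→Route 6 ($126k), Onyx→Route 3 ($94k) — total 107+126+94 = $327k.
Max-entry greedy (repeatedly take the single best remaining cell) gives $286k, worse by 41.
Apex's own top route is Route 3 ($113k), but forcing Apex→Route 3 and reassigning the rest optimally gives only $286k — worse by 41.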